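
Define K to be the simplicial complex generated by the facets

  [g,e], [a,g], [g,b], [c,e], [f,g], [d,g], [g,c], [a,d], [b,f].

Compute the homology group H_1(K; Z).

H_1 = Z^3.

Take the total order a < b < c < d < e < f < g on the vertex set. Then K (dimension 1) consists of the simplices:

  0-simplices (7): a, b, c, d, e, f, g
  1-simplices (9): ad, ag, bf, bg, ce, cg, dg, eg, fg

so the chain groups are C_0 ≅ Z^7, C_1 ≅ Z^9.

∂_1: C_1 → C_0 is given by ∂[p,q] = [q] − [p].
This gives a 7×9 integer matrix of rank 6; reducing to Smith normal form yields diagonal entries (1,1,1,1,1,1).

From H_k ≅ ker(∂_k) / im(∂_{k+1}) we obtain:

  H_1: rank ker ∂_1 − rank ∂_2 = (9 − 6) − 0 = 3, and there is no ∂_2, so H_1 = Z^3.

(K is a triangulation of a wedge of 3 circles.)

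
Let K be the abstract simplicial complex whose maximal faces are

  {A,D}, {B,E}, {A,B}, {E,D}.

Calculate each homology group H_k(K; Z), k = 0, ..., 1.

H_0 ≅ Z,  H_1 ≅ Z.

Take the total order A < B < D < E on the vertex set. Then K (dimension 1) consists of the simplices:

  0-simplices (4): A, B, D, E
  1-simplices (4): AB, AD, BE, DE

giving chain groups C_0 ≅ Z^4, C_1 ≅ Z^4.

Boundary ∂_1: C_1 → C_0 sends each edge [p,q] (with p < q) to q − p. For instance
  ∂AD = D − A.
The resulting 4×4 matrix has rank 3, and its Smith normal form has invariant factors (1,1,1).

Reading off H_k = ker ∂_k / im ∂_{k+1}:

  H_0: rank C_0 − rank ∂_1 = 4 − 3 = 1, and the invariant factors of ∂_1 are all 1, so H_0 ≅ Z.
  H_1: rank ker ∂_1 − rank ∂_2 = (4 − 3) − 0 = 1, and there is no ∂_2, so H_1 ≅ Z.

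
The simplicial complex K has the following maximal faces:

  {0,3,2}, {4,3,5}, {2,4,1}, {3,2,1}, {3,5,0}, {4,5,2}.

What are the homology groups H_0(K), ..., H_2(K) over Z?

H_0 = Z,  H_1 = Z,  H_2 = 0.

We work with the vertex ordering 0 < 1 < 2 < 3 < 4 < 5. The simplices of K, each written with vertices in increasing order, are:

  0-simplices (6): [0], [1], [2], [3], [4], [5]
  1-simplices (12): [0,2], [0,3], [0,5], [1,2], [1,3], [1,4], [2,3], [2,4], [2,5], [3,4], [3,5], [4,5]
  2-simplices (6): [0,2,3], [0,3,5], [1,2,3], [1,2,4], [2,4,5], [3,4,5]

Hence C_0 ≅ Z^6, C_1 ≅ Z^12, C_2 ≅ Z^6.

∂_1: C_1 → C_0 sends each edge [p,q] (with p < q) to q − p.
This gives a 6×12 integer matrix of rank 5; reducing to Smith normal form yields diagonal entries (1,1,1,1,1).

Boundary ∂_2: C_2 → C_1 acts by ∂[p,q,r] = [q,r] − [p,r] + [p,q]. For instance
  ∂[0,3,5] = [3,5] − [0,5] + [0,3],
  ∂[1,2,4] = [2,4] − [1,4] + [1,2].
As a 12×6 matrix over Z this has rank 6, with invariant factors (1,1,1,1,1,1).

Reading off H_k = ker ∂_k / im ∂_{k+1}:

  H_0: rank C_0 − rank ∂_1 = 6 − 5 = 1, and the invariant factors of ∂_1 are all 1, so H_0 ≅ Z.
  H_1: rank ker ∂_1 − rank ∂_2 = (12 − 5) − 6 = 1, and the invariant factors of ∂_2 are all 1, so H_1 ≅ Z.
  H_2: rank ker ∂_2 − rank ∂_3 = (6 − 6) − 0 = 0, and there is no ∂_3, so H_2 ≅ 0.

As a check, the Euler characteristic is 6 − 12 + 6 = 0, which agrees with 1 − 1 + 0 = 0.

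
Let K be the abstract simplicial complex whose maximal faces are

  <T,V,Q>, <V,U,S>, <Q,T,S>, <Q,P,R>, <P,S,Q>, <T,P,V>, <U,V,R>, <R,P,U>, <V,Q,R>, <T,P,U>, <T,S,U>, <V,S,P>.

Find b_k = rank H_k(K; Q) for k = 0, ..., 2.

Order the vertices as P < Q < R < S < T < U < V. Listing each simplex with vertices in this order, K has dimension 2 with simplices:

  0-simplices (7): P, Q, R, S, T, U, V
  1-simplices (18): PQ, PR, PS, PT, PU, PV, QR, QS, QT, QV, RU, RV, ST, SU, SV, TU, TV, UV
  2-simplices (12): PQR, PQS, PRU, PSV, PTU, PTV, QRV, QST, QTV, RUV, STU, SUV

Hence C_0 ≅ Z^7, C_1 ≅ Z^18, C_2 ≅ Z^12.

The boundary map ∂_1: C_1 → C_0 is given by ∂[p,q] = [q] − [p]. For instance
  ∂UV = V − U.
The resulting 7×18 matrix has rank 6, and its Smith normal form has invariant factors (1,1,1,1,1,1).

∂_2: C_2 → C_1 maps a triangle to the signed sum of its edges. For instance
  ∂PQS = QS − PS + PQ,
  ∂STU = TU − SU + ST.
This gives a 18×12 integer matrix of rank 12; reducing to Smith normal form yields diagonal entries (1,1,1,1,1,1,1,1,1,1,1,2).

From H_k ≅ ker(∂_k) / im(∂_{k+1}) we obtain:

  H_0: rank C_0 − rank ∂_1 = 7 − 6 = 1, and the invariant factors of ∂_1 are all 1, so H_0 = Z.
  H_1: rank ker ∂_1 − rank ∂_2 = (18 − 6) − 12 = 0, and ∂_2 has invariant factor 2 > 1, so H_1 = Z/2Z.
  H_2: rank ker ∂_2 − rank ∂_3 = (12 − 12) − 0 = 0, and there is no ∂_3, so H_2 = 0.

As a check, the Euler characteristic is 7 − 18 + 12 = 1, which agrees with 1 − 0 + 0 = 1.

Hence the Betti numbers are b_0 = 1, b_1 = 0, b_2 = 0.

b_0 = 1, b_1 = 0, b_2 = 0.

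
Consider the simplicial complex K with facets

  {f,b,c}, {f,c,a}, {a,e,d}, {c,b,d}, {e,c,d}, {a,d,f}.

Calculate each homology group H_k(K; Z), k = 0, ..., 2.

K has 6 vertices, 12 edges, 6 triangles.
rank ∂_0 = 0, rank ∂_1 = 5 ⇒ b_0 = 6 − 0 − 5 = 1; all invariant factors of ∂_1 are 1 so no torsion. So H_0 = Z.
rank ∂_1 = 5, rank ∂_2 = 6 ⇒ b_1 = 12 − 5 − 6 = 1; all invariant factors of ∂_2 are 1 so no torsion. So H_1 = Z.
rank ∂_2 = 6, rank ∂_3 = 0 ⇒ b_2 = 6 − 6 − 0 = 0. So H_2 = 0.

H_0 = Z,  H_1 = Z,  H_2 = 0.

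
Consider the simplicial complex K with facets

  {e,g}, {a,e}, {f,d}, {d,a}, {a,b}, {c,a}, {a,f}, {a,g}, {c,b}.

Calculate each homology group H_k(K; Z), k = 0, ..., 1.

K has 7 vertices, 9 edges.
rank ∂_0 = 0, rank ∂_1 = 6 ⇒ b_0 = 7 − 0 − 6 = 1; all invariant factors of ∂_1 are 1 so no torsion. So H_0 ≅ Z.
rank ∂_1 = 6, rank ∂_2 = 0 ⇒ b_1 = 9 − 6 − 0 = 3. So H_1 ≅ Z^3.

H_0 = Z,  H_1 = Z^3.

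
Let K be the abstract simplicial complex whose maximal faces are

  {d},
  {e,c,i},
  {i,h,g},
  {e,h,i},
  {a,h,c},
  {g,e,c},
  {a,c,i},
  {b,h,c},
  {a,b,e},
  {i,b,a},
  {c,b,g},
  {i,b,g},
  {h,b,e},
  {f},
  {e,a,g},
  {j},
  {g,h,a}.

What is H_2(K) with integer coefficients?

H_2 = Z.

We work with the vertex ordering a < b < c < d < e < f < g < h < i < j. The simplices of K, each written with vertices in increasing order, are:

  0-simplices (10): a, b, c, d, e, f, g, h, i, j
  1-simplices (21): ab, ac, ae, ag, ah, ai, bc, be, bg, bh, bi, ce, cg, ch, ci, eg, eh, ei, gh, gi, hi
  2-simplices (14): abe, abi, ach, aci, aeg, agh, bcg, bch, beh, bgi, ceg, cei, ehi, ghi

Hence C_0 ≅ Z^10, C_1 ≅ Z^21, C_2 ≅ Z^14.

The boundary map ∂_1: C_1 → C_0 is given by ∂[p,q] = [q] − [p]. For instance
  ∂ag = g − a.
The 10×21 boundary matrix has rank 6 and Smith normal form diag(1,1,1,1,1,1).

The boundary map ∂_2: C_2 → C_1 sends each 2-simplex [p,q,r] to [q,r] − [p,r] + [p,q]. For instance
  ∂ceg = eg − cg + ce,
  ∂ehi = hi − ei + eh.
As a 21×14 matrix over Z this has rank 13, with invariant factors (1,1,1,1,1,1,1,1,1,1,1,1,1).

Now H_k = ker ∂_k / im ∂_{k+1}, so:

  H_2: rank ker ∂_2 − rank ∂_3 = (14 − 13) − 0 = 1, and there is no ∂_3, so H_2 ≅ Z.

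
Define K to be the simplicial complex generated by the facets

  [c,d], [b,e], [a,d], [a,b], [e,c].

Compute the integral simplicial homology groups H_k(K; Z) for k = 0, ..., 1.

Take the total order a < b < c < d < e on the vertex set. Then K (dimension 1) consists of the simplices:

  0-simplices (5): a, b, c, d, e
  1-simplices (5): ab, ad, be, cd, ce

so the chain groups are C_0 ≅ Z^5, C_1 ≅ Z^5.

∂_1: C_1 → C_0 maps an edge to its endpoints' difference, ∂[p,q] = q − p. For instance
  ∂ad = d − a.
The resulting 5×5 matrix has rank 4, and its Smith normal form has invariant factors (1,1,1,1).

Computing H_k = (kernel of ∂_k) / (image of ∂_{k+1}):

  H_0: rank C_0 − rank ∂_1 = 5 − 4 = 1, and the invariant factors of ∂_1 are all 1, so H_0 = Z.
  H_1: rank ker ∂_1 − rank ∂_2 = (5 − 4) − 0 = 1, and there is no ∂_2, so H_1 = Z.

As a check, the Euler characteristic is 5 − 5 = 0, which agrees with 1 − 1 = 0.

H_0 ≅ Z,  H_1 ≅ Z.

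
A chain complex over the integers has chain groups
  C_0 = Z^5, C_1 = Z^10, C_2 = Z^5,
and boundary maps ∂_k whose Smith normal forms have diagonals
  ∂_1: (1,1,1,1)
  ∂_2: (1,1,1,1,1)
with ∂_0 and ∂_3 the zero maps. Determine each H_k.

H_0: b_0 = 5 − 0 − 4 = 1; torsion from ∂_1 factors > 1: none. So H_0 = Z.
H_1: b_1 = 10 − 4 − 5 = 1; torsion from ∂_2 factors > 1: none. So H_1 = Z.
H_2: b_2 = 5 − 5 − 0 = 0; torsion from ∂_3 factors > 1: none. So H_2 = 0.

H_0 = Z,  H_1 = Z,  H_2 = 0.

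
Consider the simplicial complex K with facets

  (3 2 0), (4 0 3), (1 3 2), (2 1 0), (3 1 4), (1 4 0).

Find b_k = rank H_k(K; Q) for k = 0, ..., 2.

b_0 = 1, b_1 = 0, b_2 = 1.

Order the vertices as 0 < 1 < 2 < 3 < 4. Listing each simplex with vertices in this order, K has dimension 2 with simplices:

  0-simplices (5): [0], [1], [2], [3], [4]
  1-simplices (9): [0,1], [0,2], [0,3], [0,4], [1,2], [1,3], [1,4], [2,3], [3,4]
  2-simplices (6): [0,1,2], [0,1,4], [0,2,3], [0,3,4], [1,2,3], [1,3,4]

so the chain groups are C_0 ≅ Z^5, C_1 ≅ Z^9, C_2 ≅ Z^6.

Boundary ∂_1: C_1 → C_0 sends each edge [p,q] (with p < q) to q − p. For instance
  ∂[2,3] = [3] − [2].
The resulting 5×9 matrix has rank 4, and its Smith normal form has invariant factors (1,1,1,1).

∂_2: C_2 → C_1 sends each 2-simplex [p,q,r] to [q,r] − [p,r] + [p,q]. For instance
  ∂[0,1,2] = [1,2] − [0,2] + [0,1],
  ∂[0,1,4] = [1,4] − [0,4] + [0,1].
The resulting 9×6 matrix has rank 5, and its Smith normal form has invariant factors (1,1,1,1,1).

Reading off H_k = ker ∂_k / im ∂_{k+1}:

  H_0: rank C_0 − rank ∂_1 = 5 − 4 = 1, and the invariant factors of ∂_1 are all 1, so H_0 = Z.
  H_1: rank ker ∂_1 − rank ∂_2 = (9 − 4) − 5 = 0, and the invariant factors of ∂_2 are all 1, so H_1 = 0.
  H_2: rank ker ∂_2 − rank ∂_3 = (6 − 5) − 0 = 1, and there is no ∂_3, so H_2 = Z.

(K is a triangulation of the 2-sphere S^2.)

Hence the Betti numbers are b_0 = 1, b_1 = 0, b_2 = 1.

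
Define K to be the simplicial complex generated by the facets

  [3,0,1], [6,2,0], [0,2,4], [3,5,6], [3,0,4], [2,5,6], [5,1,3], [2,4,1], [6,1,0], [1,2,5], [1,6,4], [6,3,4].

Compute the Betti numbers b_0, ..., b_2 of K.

K has 7 vertices, 18 edges, 12 triangles.
rank ∂_0 = 0, rank ∂_1 = 6 ⇒ b_0 = 7 − 0 − 6 = 1; all invariant factors of ∂_1 are 1 so no torsion. So H_0 ≅ Z.
rank ∂_1 = 6, rank ∂_2 = 12 ⇒ b_1 = 18 − 6 − 12 = 0; ∂_2 has invariant factor(s) [2] giving torsion. So H_1 ≅ Z/2.
rank ∂_2 = 12, rank ∂_3 = 0 ⇒ b_2 = 12 − 12 − 0 = 0. So H_2 ≅ 0.

b_0 = 1, b_1 = 0, b_2 = 0.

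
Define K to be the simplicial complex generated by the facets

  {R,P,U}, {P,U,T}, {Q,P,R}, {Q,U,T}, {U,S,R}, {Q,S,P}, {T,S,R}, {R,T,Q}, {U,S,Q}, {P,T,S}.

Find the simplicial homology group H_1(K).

Fix the vertex order P < Q < R < S < T < U and write every simplex with vertices in increasing order. Then dim K = 2 and the simplices of K are:

  0-simplices (6): P, Q, R, S, T, U
  1-simplices (15): PQ, PR, PS, PT, PU, QR, QS, QT, QU, RS, RT, RU, ST, SU, TU
  2-simplices (10): PQR, PQS, PRU, PST, PTU, QRT, QSU, QTU, RST, RSU

so the chain groups are C_0 ≅ Z^6, C_1 ≅ Z^15, C_2 ≅ Z^10.

Boundary ∂_1: C_1 → C_0 is given by ∂[p,q] = [q] − [p].
The resulting 6×15 matrix has rank 5, and its Smith normal form has invariant factors (1,1,1,1,1).

Boundary ∂_2: C_2 → C_1 acts by ∂[p,q,r] = [q,r] − [p,r] + [p,q]. For instance
  ∂QSU = SU − QU + QS,
  ∂PQR = QR − PR + PQ.
The 15×10 boundary matrix has rank 10 and Smith normal form diag(1,1,1,1,1,1,1,1,1,2).

From H_k ≅ ker(∂_k) / im(∂_{k+1}) we obtain:

  H_1: rank ker ∂_1 − rank ∂_2 = (15 − 5) − 10 = 0, and ∂_2 has invariant factor 2 > 1, so H_1 = Z/2.

(K is a triangulation of the real projective plane RP^2.)

H_1 = Z/2.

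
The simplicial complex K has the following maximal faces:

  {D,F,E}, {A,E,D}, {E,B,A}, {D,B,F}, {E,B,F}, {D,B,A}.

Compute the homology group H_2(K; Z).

H_2 ≅ Z.

Order the vertices as A < B < D < E < F. Listing each simplex with vertices in this order, K has dimension 2 with simplices:

  0-simplices (5): A, B, D, E, F
  1-simplices (9): AB, AD, AE, BD, BE, BF, DE, DF, EF
  2-simplices (6): ABD, ABE, ADE, BDF, BEF, DEF

Hence C_0 ≅ Z^5, C_1 ≅ Z^9, C_2 ≅ Z^6.

∂_1: C_1 → C_0 maps an edge to its endpoints' difference, ∂[p,q] = q − p. For instance
  ∂AD = D − A.
This gives a 5×9 integer matrix of rank 4; reducing to Smith normal form yields diagonal entries (1,1,1,1).

∂_2: C_2 → C_1 maps a triangle to the signed sum of its edges. For instance
  ∂BEF = EF − BF + BE,
  ∂ABE = BE − AE + AB.
The 9×6 boundary matrix has rank 5 and Smith normal form diag(1,1,1,1,1).

Now H_k = ker ∂_k / im ∂_{k+1}, so:

  H_2: rank ker ∂_2 − rank ∂_3 = (6 − 5) − 0 = 1, and there is no ∂_3, so H_2 = Z.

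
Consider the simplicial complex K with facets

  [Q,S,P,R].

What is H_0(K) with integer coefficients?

H_0 = Z.

Fix the vertex order P < Q < R < S and write every simplex with vertices in increasing order. Then dim K = 3 and the simplices of K are:

  0-simplices (4): P, Q, R, S
  1-simplices (6): PQ, PR, PS, QR, QS, RS
  2-simplices (4): PQR, PQS, PRS, QRS
  3-simplices (1): PQRS

so the chain groups are C_0 ≅ Z^4, C_1 ≅ Z^6, C_2 ≅ Z^4, C_3 ≅ Z^1.

The boundary map ∂_1: C_1 → C_0 maps an edge to its endpoints' difference, ∂[p,q] = q − p. For instance
  ∂RS = S − R.
The 4×6 boundary matrix has rank 3 and Smith normal form diag(1,1,1).

The boundary map ∂_2: C_2 → C_1 acts by ∂[p,q,r] = [q,r] − [p,r] + [p,q]. For instance
  ∂PRS = RS − PS + PR,
  ∂PQS = QS − PS + PQ.
As a 6×4 matrix over Z this has rank 3, with invariant factors (1,1,1).

The boundary map ∂_3: C_3 → C_2 sends each 3-simplex σ to the alternating sum Σ_i (−1)^i (σ with its i-th vertex removed). For instance
  ∂PQRS = QRS − PRS + PQS − PQR.
The resulting 4×1 matrix has rank 1, and its Smith normal form has invariant factors (1).

Reading off H_k = ker ∂_k / im ∂_{k+1}:

  H_0: rank C_0 − rank ∂_1 = 4 − 3 = 1, and the invariant factors of ∂_1 are all 1, so H_0 ≅ Z.

(K is a triangulation of the 3-simplex.)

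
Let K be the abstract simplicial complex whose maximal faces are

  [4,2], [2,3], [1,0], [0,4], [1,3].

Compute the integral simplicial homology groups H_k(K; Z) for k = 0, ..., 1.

H_0 = Z,  H_1 = Z.

K has 5 vertices, 5 edges.
rank ∂_0 = 0, rank ∂_1 = 4 ⇒ b_0 = 5 − 0 − 4 = 1; all invariant factors of ∂_1 are 1 so no torsion. So H_0 = Z.
rank ∂_1 = 4, rank ∂_2 = 0 ⇒ b_1 = 5 − 4 − 0 = 1. So H_1 = Z.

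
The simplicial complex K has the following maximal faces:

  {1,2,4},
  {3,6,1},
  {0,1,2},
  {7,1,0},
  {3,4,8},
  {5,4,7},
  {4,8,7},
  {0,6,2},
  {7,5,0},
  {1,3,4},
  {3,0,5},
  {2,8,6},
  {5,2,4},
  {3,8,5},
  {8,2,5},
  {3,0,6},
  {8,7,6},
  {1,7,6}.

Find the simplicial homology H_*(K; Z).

We work with the vertex ordering 0 < 1 < 2 < 3 < 4 < 5 < 6 < 7 < 8. The simplices of K, each written with vertices in increasing order, are:

  0-simplices (9): [0], [1], [2], [3], [4], [5], [6], [7], [8]
  1-simplices (27): (27 of them)
  2-simplices (18): [0,1,2], [0,1,7], [0,2,6], [0,3,5], [0,3,6], [0,5,7], [1,2,4], [1,3,4], [1,3,6], [1,6,7], [2,4,5], [2,5,8], [2,6,8], [3,4,8], [3,5,8], [4,5,7], [4,7,8], [6,7,8]

so the chain groups are C_0 ≅ Z^9, C_1 ≅ Z^27, C_2 ≅ Z^18.

Boundary ∂_1: C_1 → C_0 is given by ∂[p,q] = [q] − [p].
The resulting 9×27 matrix has rank 8, and its Smith normal form has invariant factors (1,1,1,1,1,1,1,1).

∂_2: C_2 → C_1 acts by ∂[p,q,r] = [q,r] − [p,r] + [p,q]. For instance
  ∂[1,3,4] = [3,4] − [1,4] + [1,3],
  ∂[0,2,6] = [2,6] − [0,6] + [0,2].
As a 27×18 matrix over Z this has rank 18, with invariant factors (1,1,1,1,1,1,1,1,1,1,1,1,1,1,1,1,1,2).

Now H_k = ker ∂_k / im ∂_{k+1}, so:

  H_0: rank C_0 − rank ∂_1 = 9 − 8 = 1, and the invariant factors of ∂_1 are all 1, so H_0 ≅ Z.
  H_1: rank ker ∂_1 − rank ∂_2 = (27 − 8) − 18 = 1, and ∂_2 has invariant factor 2 > 1, so H_1 ≅ Z ⊕ Z/2.
  H_2: rank ker ∂_2 − rank ∂_3 = (18 − 18) − 0 = 0, and there is no ∂_3, so H_2 ≅ 0.

H_0 ≅ Z,  H_1 ≅ Z ⊕ Z/2,  H_2 = 0.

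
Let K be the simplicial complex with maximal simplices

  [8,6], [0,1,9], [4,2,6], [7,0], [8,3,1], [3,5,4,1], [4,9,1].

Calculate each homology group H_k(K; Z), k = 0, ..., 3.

We work with the vertex ordering 0 < 1 < 2 < 3 < 4 < 5 < 6 < 7 < 8 < 9. The simplices of K, each written with vertices in increasing order, are:

  0-simplices (10): [0], [1], [2], [3], [4], [5], [6], [7], [8], [9]
  1-simplices (17): [0,1], [0,7], [0,9], [1,3], [1,4], [1,5], [1,8], [1,9], [2,4], [2,6], [3,4], [3,5], [3,8], [4,5], [4,6], [4,9], [6,8]
  2-simplices (8): [0,1,9], [1,3,4], [1,3,5], [1,3,8], [1,4,5], [1,4,9], [2,4,6], [3,4,5]
  3-simplices (1): [1,3,4,5]

Hence C_0 ≅ Z^10, C_1 ≅ Z^17, C_2 ≅ Z^8, C_3 ≅ Z^1.

Boundary ∂_1: C_1 → C_0 maps an edge to its endpoints' difference, ∂[p,q] = q − p.
This gives a 10×17 integer matrix of rank 9; reducing to Smith normal form yields diagonal entries (1,1,1,1,1,1,1,1,1).

Boundary ∂_2: C_2 → C_1 maps a triangle to the signed sum of its edges. For instance
  ∂[1,3,4] = [3,4] − [1,4] + [1,3],
  ∂[1,4,9] = [4,9] − [1,9] + [1,4].
This gives a 17×8 integer matrix of rank 7; reducing to Smith normal form yields diagonal entries (1,1,1,1,1,1,1).

Boundary ∂_3: C_3 → C_2 sends each 3-simplex σ to the alternating sum Σ_i (−1)^i (σ with its i-th vertex removed). For instance
  ∂[1,3,4,5] = [3,4,5] − [1,4,5] + [1,3,5] − [1,3,4].
As a 8×1 matrix over Z this has rank 1, with invariant factors (1).

From H_k ≅ ker(∂_k) / im(∂_{k+1}) we obtain:

  H_0: rank C_0 − rank ∂_1 = 10 − 9 = 1, and the invariant factors of ∂_1 are all 1, so H_0 ≅ Z.
  H_1: rank ker ∂_1 − rank ∂_2 = (17 − 9) − 7 = 1, and the invariant factors of ∂_2 are all 1, so H_1 ≅ Z.
  H_2: rank ker ∂_2 − rank ∂_3 = (8 − 7) − 1 = 0, and the invariant factors of ∂_3 are all 1, so H_2 ≅ 0.
  H_3: rank ker ∂_3 − rank ∂_4 = (1 − 1) − 0 = 0, and there is no ∂_4, so H_3 ≅ 0.

As a check, the Euler characteristic is 10 − 17 + 8 − 1 = 0, which agrees with 1 − 1 + 0 − 0 = 0.

H_0 = Z,  H_1 = Z,  H_2 = 0,  H_3 = 0.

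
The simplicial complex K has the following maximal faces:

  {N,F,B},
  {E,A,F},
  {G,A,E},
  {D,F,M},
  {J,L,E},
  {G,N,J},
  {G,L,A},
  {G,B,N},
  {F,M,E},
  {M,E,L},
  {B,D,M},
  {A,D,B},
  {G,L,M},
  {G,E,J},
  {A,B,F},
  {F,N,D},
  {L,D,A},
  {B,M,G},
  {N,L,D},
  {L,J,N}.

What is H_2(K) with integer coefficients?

H_2 ≅ 0.

Fix the vertex order A < B < D < E < F < G < J < L < M < N and write every simplex with vertices in increasing order. Then dim K = 2 and the simplices of K are:

  0-simplices (10): A, B, D, E, F, G, J, L, M, N
  1-simplices (30): AB, AD, AE, AF, AG, AL, BD, BF, BG, BM, BN, DF, DL, DM, DN, EF, EG, EJ, EL, EM, FM, FN, GJ, GL, GM, GN, JL, JN, LM, LN
  2-simplices (20): ABD, ABF, ADL, AEF, AEG, AGL, BDM, BFN, BGM, BGN, DFM, DFN, DLN, EFM, EGJ, EJL, ELM, GJN, GLM, JLN

Hence C_0 ≅ Z^10, C_1 ≅ Z^30, C_2 ≅ Z^20.

The boundary map ∂_1: C_1 → C_0 maps an edge to its endpoints' difference, ∂[p,q] = q − p.
The 10×30 boundary matrix has rank 9 and Smith normal form diag(1,1,1,1,1,1,1,1,1).

The boundary map ∂_2: C_2 → C_1 maps a triangle to the signed sum of its edges. For instance
  ∂BDM = DM − BM + BD,
  ∂JLN = LN − JN + JL.
As a 30×20 matrix over Z this has rank 20, with invariant factors (1,1,1,1,1,1,1,1,1,1,1,1,1,1,1,1,1,1,1,2).

Computing H_k = (kernel of ∂_k) / (image of ∂_{k+1}):

  H_2: rank ker ∂_2 − rank ∂_3 = (20 − 20) − 0 = 0, and there is no ∂_3, so H_2 ≅ 0.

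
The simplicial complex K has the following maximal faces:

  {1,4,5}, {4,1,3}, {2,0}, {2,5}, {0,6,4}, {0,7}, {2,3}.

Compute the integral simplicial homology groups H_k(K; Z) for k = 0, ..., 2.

We work with the vertex ordering 0 < 1 < 2 < 3 < 4 < 5 < 6 < 7. The simplices of K, each written with vertices in increasing order, are:

  0-simplices (8): [0], [1], [2], [3], [4], [5], [6], [7]
  1-simplices (12): [0,2], [0,4], [0,6], [0,7], [1,3], [1,4], [1,5], [2,3], [2,5], [3,4], [4,5], [4,6]
  2-simplices (3): [0,4,6], [1,3,4], [1,4,5]

giving chain groups C_0 ≅ Z^8, C_1 ≅ Z^12, C_2 ≅ Z^3.

∂_1: C_1 → C_0 sends each edge [p,q] (with p < q) to q − p. For instance
  ∂[0,7] = [7] − [0].
As a 8×12 matrix over Z this has rank 7, with invariant factors (1,1,1,1,1,1,1).

∂_2: C_2 → C_1 acts by ∂[p,q,r] = [q,r] − [p,r] + [p,q]. For instance
  ∂[1,3,4] = [3,4] − [1,4] + [1,3],
  ∂[1,4,5] = [4,5] − [1,5] + [1,4].
As a 12×3 matrix over Z this has rank 3, with invariant factors (1,1,1).

From H_k ≅ ker(∂_k) / im(∂_{k+1}) we obtain:

  H_0: rank C_0 − rank ∂_1 = 8 − 7 = 1, and the invariant factors of ∂_1 are all 1, so H_0 ≅ Z.
  H_1: rank ker ∂_1 − rank ∂_2 = (12 − 7) − 3 = 2, and the invariant factors of ∂_2 are all 1, so H_1 ≅ Z^2.
  H_2: rank ker ∂_2 − rank ∂_3 = (3 − 3) − 0 = 0, and there is no ∂_3, so H_2 ≅ 0.

H_0 ≅ Z,  H_1 ≅ Z^2,  H_2 = 0.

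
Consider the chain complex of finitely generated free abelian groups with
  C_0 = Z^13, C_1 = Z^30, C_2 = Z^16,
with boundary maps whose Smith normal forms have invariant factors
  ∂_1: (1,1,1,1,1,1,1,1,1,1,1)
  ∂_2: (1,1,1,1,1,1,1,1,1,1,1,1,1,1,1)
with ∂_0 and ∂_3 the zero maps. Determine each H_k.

H_0 ≅ Z^2,  H_1 ≅ Z^4,  H_2 ≅ Z.

H_0: b_0 = 13 − 0 − 11 = 2; torsion from ∂_1 factors > 1: none. So H_0 ≅ Z^2.
H_1: b_1 = 30 − 11 − 15 = 4; torsion from ∂_2 factors > 1: none. So H_1 ≅ Z^4.
H_2: b_2 = 16 − 15 − 0 = 1; torsion from ∂_3 factors > 1: none. So H_2 ≅ Z.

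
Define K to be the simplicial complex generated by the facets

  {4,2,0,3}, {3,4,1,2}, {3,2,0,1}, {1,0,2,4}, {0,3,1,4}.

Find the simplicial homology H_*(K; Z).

K has 5 vertices, 10 edges, 10 triangles, 5 3-simplices.
rank ∂_0 = 0, rank ∂_1 = 4 ⇒ b_0 = 5 − 0 − 4 = 1; all invariant factors of ∂_1 are 1 so no torsion. So H_0 ≅ Z.
rank ∂_1 = 4, rank ∂_2 = 6 ⇒ b_1 = 10 − 4 − 6 = 0; all invariant factors of ∂_2 are 1 so no torsion. So H_1 ≅ 0.
rank ∂_2 = 6, rank ∂_3 = 4 ⇒ b_2 = 10 − 6 − 4 = 0; all invariant factors of ∂_3 are 1 so no torsion. So H_2 ≅ 0.
rank ∂_3 = 4, rank ∂_4 = 0 ⇒ b_3 = 5 − 4 − 0 = 1. So H_3 ≅ Z.

H_0 ≅ Z,  H_1 = 0,  H_2 = 0,  H_3 ≅ Z.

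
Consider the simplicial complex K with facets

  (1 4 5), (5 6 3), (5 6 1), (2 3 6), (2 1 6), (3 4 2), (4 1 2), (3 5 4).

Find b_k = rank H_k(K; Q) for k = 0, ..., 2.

b_0 = 1, b_1 = 0, b_2 = 1.

Take the total order 1 < 2 < 3 < 4 < 5 < 6 on the vertex set. Then K (dimension 2) consists of the simplices:

  0-simplices (6): [1], [2], [3], [4], [5], [6]
  1-simplices (12): [1,2], [1,4], [1,5], [1,6], [2,3], [2,4], [2,6], [3,4], [3,5], [3,6], [4,5], [5,6]
  2-simplices (8): [1,2,4], [1,2,6], [1,4,5], [1,5,6], [2,3,4], [2,3,6], [3,4,5], [3,5,6]

so the chain groups are C_0 ≅ Z^6, C_1 ≅ Z^12, C_2 ≅ Z^8.

∂_1: C_1 → C_0 is given by ∂[p,q] = [q] − [p]. For instance
  ∂[5,6] = [6] − [5].
The 6×12 boundary matrix has rank 5 and Smith normal form diag(1,1,1,1,1).

Boundary ∂_2: C_2 → C_1 maps a triangle to the signed sum of its edges. For instance
  ∂[1,2,6] = [2,6] − [1,6] + [1,2],
  ∂[2,3,6] = [3,6] − [2,6] + [2,3].
The resulting 12×8 matrix has rank 7, and its Smith normal form has invariant factors (1,1,1,1,1,1,1).

Reading off H_k = ker ∂_k / im ∂_{k+1}:

  H_0: rank C_0 − rank ∂_1 = 6 − 5 = 1, and the invariant factors of ∂_1 are all 1, so H_0 ≅ Z.
  H_1: rank ker ∂_1 − rank ∂_2 = (12 − 5) − 7 = 0, and the invariant factors of ∂_2 are all 1, so H_1 ≅ 0.
  H_2: rank ker ∂_2 − rank ∂_3 = (8 − 7) − 0 = 1, and there is no ∂_3, so H_2 ≅ Z.

As a check, the Euler characteristic is 6 − 12 + 8 = 2, which agrees with 1 − 0 + 1 = 2.

Hence the Betti numbers are b_0 = 1, b_1 = 0, b_2 = 1.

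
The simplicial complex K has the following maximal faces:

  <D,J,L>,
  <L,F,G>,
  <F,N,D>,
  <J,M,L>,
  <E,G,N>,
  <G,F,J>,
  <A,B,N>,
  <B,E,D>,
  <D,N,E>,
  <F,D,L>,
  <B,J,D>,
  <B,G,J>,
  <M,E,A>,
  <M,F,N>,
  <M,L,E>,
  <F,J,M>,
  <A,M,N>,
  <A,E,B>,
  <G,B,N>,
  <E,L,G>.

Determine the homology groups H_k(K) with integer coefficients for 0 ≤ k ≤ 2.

H_0 = Z,  H_1 = Z ⊕ Z/2,  H_2 = 0.

Fix the vertex order A < B < D < E < F < G < J < L < M < N and write every simplex with vertices in increasing order. Then dim K = 2 and the simplices of K are:

  0-simplices (10): A, B, D, E, F, G, J, L, M, N
  1-simplices (30): AB, AE, AM, AN, BD, BE, BG, BJ, BN, DE, DF, DJ, DL, DN, EG, EL, EM, EN, FG, FJ, FL, FM, FN, GJ, GL, GN, JL, JM, LM, MN
  2-simplices (20): ABE, ABN, AEM, AMN, BDE, BDJ, BGJ, BGN, DEN, DFL, DFN, DJL, EGL, EGN, ELM, FGJ, FGL, FJM, FMN, JLM

giving chain groups C_0 ≅ Z^10, C_1 ≅ Z^30, C_2 ≅ Z^20.

The boundary map ∂_1: C_1 → C_0 maps an edge to its endpoints' difference, ∂[p,q] = q − p. For instance
  ∂AN = N − A.
This gives a 10×30 integer matrix of rank 9; reducing to Smith normal form yields diagonal entries (1,1,1,1,1,1,1,1,1).

Boundary ∂_2: C_2 → C_1 sends each 2-simplex [p,q,r] to [q,r] − [p,r] + [p,q]. For instance
  ∂BDJ = DJ − BJ + BD,
  ∂JLM = LM − JM + JL.
As a 30×20 matrix over Z this has rank 20, with invariant factors (1,1,1,1,1,1,1,1,1,1,1,1,1,1,1,1,1,1,1,2).

Reading off H_k = ker ∂_k / im ∂_{k+1}:

  H_0: rank C_0 − rank ∂_1 = 10 − 9 = 1, and the invariant factors of ∂_1 are all 1, so H_0 ≅ Z.
  H_1: rank ker ∂_1 − rank ∂_2 = (30 − 9) − 20 = 1, and ∂_2 has invariant factor 2 > 1, so H_1 ≅ Z ⊕ Z/2.
  H_2: rank ker ∂_2 − rank ∂_3 = (20 − 20) − 0 = 0, and there is no ∂_3, so H_2 ≅ 0.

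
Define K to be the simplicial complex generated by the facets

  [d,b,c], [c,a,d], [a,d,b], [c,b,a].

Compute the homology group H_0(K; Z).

We work with the vertex ordering a < b < c < d. The simplices of K, each written with vertices in increasing order, are:

  0-simplices (4): a, b, c, d
  1-simplices (6): ab, ac, ad, bc, bd, cd
  2-simplices (4): abc, abd, acd, bcd

giving chain groups C_0 ≅ Z^4, C_1 ≅ Z^6, C_2 ≅ Z^4.

The boundary map ∂_1: C_1 → C_0 maps an edge to its endpoints' difference, ∂[p,q] = q − p.
The resulting 4×6 matrix has rank 3, and its Smith normal form has invariant factors (1,1,1).

The boundary map ∂_2: C_2 → C_1 sends each 2-simplex [p,q,r] to [q,r] − [p,r] + [p,q]. For instance
  ∂bcd = cd − bd + bc,
  ∂abc = bc − ac + ab.
The resulting 6×4 matrix has rank 3, and its Smith normal form has invariant factors (1,1,1).

From H_k ≅ ker(∂_k) / im(∂_{k+1}) we obtain:

  H_0: rank C_0 − rank ∂_1 = 4 − 3 = 1, and the invariant factors of ∂_1 are all 1, so H_0 = Z.

H_0 ≅ Z.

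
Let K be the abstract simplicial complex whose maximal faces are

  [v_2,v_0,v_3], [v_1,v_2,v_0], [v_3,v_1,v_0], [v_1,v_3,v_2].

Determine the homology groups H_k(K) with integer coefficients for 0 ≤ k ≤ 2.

K has 4 vertices, 6 edges, 4 triangles.
rank ∂_0 = 0, rank ∂_1 = 3 ⇒ b_0 = 4 − 0 − 3 = 1; all invariant factors of ∂_1 are 1 so no torsion. So H_0 = Z.
rank ∂_1 = 3, rank ∂_2 = 3 ⇒ b_1 = 6 − 3 − 3 = 0; all invariant factors of ∂_2 are 1 so no torsion. So H_1 = 0.
rank ∂_2 = 3, rank ∂_3 = 0 ⇒ b_2 = 4 − 3 − 0 = 1. So H_2 = Z.

H_0 = Z,  H_1 = 0,  H_2 = Z.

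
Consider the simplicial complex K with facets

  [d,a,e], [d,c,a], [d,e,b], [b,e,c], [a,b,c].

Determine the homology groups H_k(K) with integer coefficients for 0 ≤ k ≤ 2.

H_0 = Z,  H_1 = Z,  H_2 = 0.

We work with the vertex ordering a < b < c < d < e. The simplices of K, each written with vertices in increasing order, are:

  0-simplices (5): a, b, c, d, e
  1-simplices (10): ab, ac, ad, ae, bc, bd, be, cd, ce, de
  2-simplices (5): abc, acd, ade, bce, bde

so the chain groups are C_0 ≅ Z^5, C_1 ≅ Z^10, C_2 ≅ Z^5.

The boundary map ∂_1: C_1 → C_0 maps an edge to its endpoints' difference, ∂[p,q] = q − p. For instance
  ∂de = e − d.
As a 5×10 matrix over Z this has rank 4, with invariant factors (1,1,1,1).

Boundary ∂_2: C_2 → C_1 sends each 2-simplex [p,q,r] to [q,r] − [p,r] + [p,q]. For instance
  ∂ade = de − ae + ad,
  ∂acd = cd − ad + ac.
The 10×5 boundary matrix has rank 5 and Smith normal form diag(1,1,1,1,1).

Computing H_k = (kernel of ∂_k) / (image of ∂_{k+1}):

  H_0: rank C_0 − rank ∂_1 = 5 − 4 = 1, and the invariant factors of ∂_1 are all 1, so H_0 = Z.
  H_1: rank ker ∂_1 − rank ∂_2 = (10 − 4) − 5 = 1, and the invariant factors of ∂_2 are all 1, so H_1 = Z.
  H_2: rank ker ∂_2 − rank ∂_3 = (5 − 5) − 0 = 0, and there is no ∂_3, so H_2 = 0.

As a check, the Euler characteristic is 5 − 10 + 5 = 0, which agrees with 1 − 1 + 0 = 0.
(K is a triangulation of the Möbius band.)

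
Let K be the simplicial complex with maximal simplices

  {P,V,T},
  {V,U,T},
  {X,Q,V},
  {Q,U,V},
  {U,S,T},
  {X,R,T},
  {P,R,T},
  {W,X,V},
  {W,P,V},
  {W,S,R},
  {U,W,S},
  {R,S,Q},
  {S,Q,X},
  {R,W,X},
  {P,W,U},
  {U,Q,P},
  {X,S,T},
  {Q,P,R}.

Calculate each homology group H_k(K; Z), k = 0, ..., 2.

H_0 ≅ Z,  H_1 ≅ Z ⊕ Z_2,  H_2 = 0.

We work with the vertex ordering P < Q < R < S < T < U < V < W < X. The simplices of K, each written with vertices in increasing order, are:

  0-simplices (9): P, Q, R, S, T, U, V, W, X
  1-simplices (27): PQ, PR, PT, PU, PV, PW, QR, QS, QU, QV, QX, RS, RT, RW, RX, ST, SU, SW, SX, TU, TV, TX, UV, UW, VW, VX, WX
  2-simplices (18): PQR, PQU, PRT, PTV, PUW, PVW, QRS, QSX, QUV, QVX, RSW, RTX, RWX, STU, STX, SUW, TUV, VWX

Hence C_0 ≅ Z^9, C_1 ≅ Z^27, C_2 ≅ Z^18.

The boundary map ∂_1: C_1 → C_0 sends each edge [p,q] (with p < q) to q − p.
This gives a 9×27 integer matrix of rank 8; reducing to Smith normal form yields diagonal entries (1,1,1,1,1,1,1,1).

∂_2: C_2 → C_1 maps a triangle to the signed sum of its edges. For instance
  ∂PQR = QR − PR + PQ,
  ∂TUV = UV − TV + TU.
The 27×18 boundary matrix has rank 18 and Smith normal form diag(1,1,1,1,1,1,1,1,1,1,1,1,1,1,1,1,1,2).

From H_k ≅ ker(∂_k) / im(∂_{k+1}) we obtain:

  H_0: rank C_0 − rank ∂_1 = 9 − 8 = 1, and the invariant factors of ∂_1 are all 1, so H_0 ≅ Z.
  H_1: rank ker ∂_1 − rank ∂_2 = (27 − 8) − 18 = 1, and ∂_2 has invariant factor 2 > 1, so H_1 ≅ Z ⊕ Z_2.
  H_2: rank ker ∂_2 − rank ∂_3 = (18 − 18) − 0 = 0, and there is no ∂_3, so H_2 ≅ 0.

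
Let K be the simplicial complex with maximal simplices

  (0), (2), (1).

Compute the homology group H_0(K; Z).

H_0 = Z^3.

We work with the vertex ordering 0 < 1 < 2. The simplices of K, each written with vertices in increasing order, are:

  0-simplices (3): [0], [1], [2]

giving chain groups C_0 ≅ Z^3.

From H_k ≅ ker(∂_k) / im(∂_{k+1}) we obtain:

  H_0: rank C_0 − rank ∂_1 = 3 − 0 = 3, and there is no ∂_1, so H_0 ≅ Z^3.

(K is a triangulation of a set of 3 points.)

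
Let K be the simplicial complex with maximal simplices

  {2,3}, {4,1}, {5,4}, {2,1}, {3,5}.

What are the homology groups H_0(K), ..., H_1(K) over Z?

H_0 ≅ Z,  H_1 ≅ Z.

Order the vertices as 1 < 2 < 3 < 4 < 5. Listing each simplex with vertices in this order, K has dimension 1 with simplices:

  0-simplices (5): [1], [2], [3], [4], [5]
  1-simplices (5): [1,2], [1,4], [2,3], [3,5], [4,5]

so the chain groups are C_0 ≅ Z^5, C_1 ≅ Z^5.

The boundary map ∂_1: C_1 → C_0 sends each edge [p,q] (with p < q) to q − p.
This gives a 5×5 integer matrix of rank 4; reducing to Smith normal form yields diagonal entries (1,1,1,1).

From H_k ≅ ker(∂_k) / im(∂_{k+1}) we obtain:

  H_0: rank C_0 − rank ∂_1 = 5 − 4 = 1, and the invariant factors of ∂_1 are all 1, so H_0 ≅ Z.
  H_1: rank ker ∂_1 − rank ∂_2 = (5 − 4) − 0 = 1, and there is no ∂_2, so H_1 ≅ Z.

As a check, the Euler characteristic is 5 − 5 = 0, which agrees with 1 − 1 = 0.
(K is a triangulation of the circle S^1.)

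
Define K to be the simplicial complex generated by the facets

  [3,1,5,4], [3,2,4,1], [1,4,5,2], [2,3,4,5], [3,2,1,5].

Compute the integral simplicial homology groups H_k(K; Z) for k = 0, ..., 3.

H_0 ≅ Z,  H_1 = 0,  H_2 = 0,  H_3 ≅ Z.

We work with the vertex ordering 1 < 2 < 3 < 4 < 5. The simplices of K, each written with vertices in increasing order, are:

  0-simplices (5): [1], [2], [3], [4], [5]
  1-simplices (10): [1,2], [1,3], [1,4], [1,5], [2,3], [2,4], [2,5], [3,4], [3,5], [4,5]
  2-simplices (10): [1,2,3], [1,2,4], [1,2,5], [1,3,4], [1,3,5], [1,4,5], [2,3,4], [2,3,5], [2,4,5], [3,4,5]
  3-simplices (5): [1,2,3,4], [1,2,3,5], [1,2,4,5], [1,3,4,5], [2,3,4,5]

giving chain groups C_0 ≅ Z^5, C_1 ≅ Z^10, C_2 ≅ Z^10, C_3 ≅ Z^5.

The boundary map ∂_1: C_1 → C_0 sends each edge [p,q] (with p < q) to q − p. For instance
  ∂[2,5] = [5] − [2].
The 5×10 boundary matrix has rank 4 and Smith normal form diag(1,1,1,1).

The boundary map ∂_2: C_2 → C_1 acts by ∂[p,q,r] = [q,r] − [p,r] + [p,q]. For instance
  ∂[3,4,5] = [4,5] − [3,5] + [3,4],
  ∂[2,3,4] = [3,4] − [2,4] + [2,3].
As a 10×10 matrix over Z this has rank 6, with invariant factors (1,1,1,1,1,1).

Boundary ∂_3: C_3 → C_2 sends each 3-simplex σ to the alternating sum Σ_i (−1)^i (σ with its i-th vertex removed). For instance
  ∂[1,3,4,5] = [3,4,5] − [1,4,5] + [1,3,5] − [1,3,4],
  ∂[2,3,4,5] = [3,4,5] − [2,4,5] + [2,3,5] − [2,3,4].
This gives a 10×5 integer matrix of rank 4; reducing to Smith normal form yields diagonal entries (1,1,1,1).

Computing H_k = (kernel of ∂_k) / (image of ∂_{k+1}):

  H_0: rank C_0 − rank ∂_1 = 5 − 4 = 1, and the invariant factors of ∂_1 are all 1, so H_0 = Z.
  H_1: rank ker ∂_1 − rank ∂_2 = (10 − 4) − 6 = 0, and the invariant factors of ∂_2 are all 1, so H_1 = 0.
  H_2: rank ker ∂_2 − rank ∂_3 = (10 − 6) − 4 = 0, and the invariant factors of ∂_3 are all 1, so H_2 = 0.
  H_3: rank ker ∂_3 − rank ∂_4 = (5 − 4) − 0 = 1, and there is no ∂_4, so H_3 = Z.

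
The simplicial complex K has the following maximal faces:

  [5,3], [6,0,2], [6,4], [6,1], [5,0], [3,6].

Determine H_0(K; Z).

H_0 ≅ Z.

Fix the vertex order 0 < 1 < 2 < 3 < 4 < 5 < 6 and write every simplex with vertices in increasing order. Then dim K = 2 and the simplices of K are:

  0-simplices (7): [0], [1], [2], [3], [4], [5], [6]
  1-simplices (8): [0,2], [0,5], [0,6], [1,6], [2,6], [3,5], [3,6], [4,6]
  2-simplices (1): [0,2,6]

so the chain groups are C_0 ≅ Z^7, C_1 ≅ Z^8, C_2 ≅ Z^1.

∂_1: C_1 → C_0 sends each edge [p,q] (with p < q) to q − p. For instance
  ∂[3,6] = [6] − [3].
As a 7×8 matrix over Z this has rank 6, with invariant factors (1,1,1,1,1,1).

∂_2: C_2 → C_1 sends each 2-simplex [p,q,r] to [q,r] − [p,r] + [p,q]. For instance
  ∂[0,2,6] = [2,6] − [0,6] + [0,2].
The resulting 8×1 matrix has rank 1, and its Smith normal form has invariant factors (1).

Now H_k = ker ∂_k / im ∂_{k+1}, so:

  H_0: rank C_0 − rank ∂_1 = 7 − 6 = 1, and the invariant factors of ∂_1 are all 1, so H_0 ≅ Z.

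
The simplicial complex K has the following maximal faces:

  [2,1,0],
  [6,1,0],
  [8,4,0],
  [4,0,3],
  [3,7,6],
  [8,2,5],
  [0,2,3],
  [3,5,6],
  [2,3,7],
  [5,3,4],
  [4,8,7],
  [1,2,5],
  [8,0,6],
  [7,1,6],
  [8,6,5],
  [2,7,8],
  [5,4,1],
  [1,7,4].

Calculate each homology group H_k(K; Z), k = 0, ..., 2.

H_0 ≅ Z,  H_1 ≅ Z^2,  H_2 ≅ Z.

Order the vertices as 0 < 1 < 2 < 3 < 4 < 5 < 6 < 7 < 8. Listing each simplex with vertices in this order, K has dimension 2 with simplices:

  0-simplices (9): [0], [1], [2], [3], [4], [5], [6], [7], [8]
  1-simplices (27): (27 of them)
  2-simplices (18): [0,1,2], [0,1,6], [0,2,3], [0,3,4], [0,4,8], [0,6,8], [1,2,5], [1,4,5], [1,4,7], [1,6,7], [2,3,7], [2,5,8], [2,7,8], [3,4,5], [3,5,6], [3,6,7], [4,7,8], [5,6,8]

giving chain groups C_0 ≅ Z^9, C_1 ≅ Z^27, C_2 ≅ Z^18.

Boundary ∂_1: C_1 → C_0 maps an edge to its endpoints' difference, ∂[p,q] = q − p.
The resulting 9×27 matrix has rank 8, and its Smith normal form has invariant factors (1,1,1,1,1,1,1,1).

Boundary ∂_2: C_2 → C_1 sends each 2-simplex [p,q,r] to [q,r] − [p,r] + [p,q]. For instance
  ∂[3,5,6] = [5,6] − [3,6] + [3,5],
  ∂[3,4,5] = [4,5] − [3,5] + [3,4].
This gives a 27×18 integer matrix of rank 17; reducing to Smith normal form yields diagonal entries (1,1,1,1,1,1,1,1,1,1,1,1,1,1,1,1,1).

From H_k ≅ ker(∂_k) / im(∂_{k+1}) we obtain:

  H_0: rank C_0 − rank ∂_1 = 9 − 8 = 1, and the invariant factors of ∂_1 are all 1, so H_0 = Z.
  H_1: rank ker ∂_1 − rank ∂_2 = (27 − 8) − 17 = 2, and the invariant factors of ∂_2 are all 1, so H_1 = Z^2.
  H_2: rank ker ∂_2 − rank ∂_3 = (18 − 17) − 0 = 1, and there is no ∂_3, so H_2 = Z.

As a check, the Euler characteristic is 9 − 27 + 18 = 0, which agrees with 1 − 2 + 1 = 0.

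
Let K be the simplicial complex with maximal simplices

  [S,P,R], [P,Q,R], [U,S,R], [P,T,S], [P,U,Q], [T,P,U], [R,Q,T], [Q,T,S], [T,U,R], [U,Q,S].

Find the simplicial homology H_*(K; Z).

H_0 = Z,  H_1 = Z/2,  H_2 = 0.

We work with the vertex ordering P < Q < R < S < T < U. The simplices of K, each written with vertices in increasing order, are:

  0-simplices (6): P, Q, R, S, T, U
  1-simplices (15): PQ, PR, PS, PT, PU, QR, QS, QT, QU, RS, RT, RU, ST, SU, TU
  2-simplices (10): PQR, PQU, PRS, PST, PTU, QRT, QST, QSU, RSU, RTU

giving chain groups C_0 ≅ Z^6, C_1 ≅ Z^15, C_2 ≅ Z^10.

Boundary ∂_1: C_1 → C_0 is given by ∂[p,q] = [q] − [p]. For instance
  ∂RT = T − R.
The 6×15 boundary matrix has rank 5 and Smith normal form diag(1,1,1,1,1).

∂_2: C_2 → C_1 acts by ∂[p,q,r] = [q,r] − [p,r] + [p,q]. For instance
  ∂RSU = SU − RU + RS,
  ∂PST = ST − PT + PS.
The resulting 15×10 matrix has rank 10, and its Smith normal form has invariant factors (1,1,1,1,1,1,1,1,1,2).

From H_k ≅ ker(∂_k) / im(∂_{k+1}) we obtain:

  H_0: rank C_0 − rank ∂_1 = 6 − 5 = 1, and the invariant factors of ∂_1 are all 1, so H_0 = Z.
  H_1: rank ker ∂_1 − rank ∂_2 = (15 − 5) − 10 = 0, and ∂_2 has invariant factor 2 > 1, so H_1 = Z/2.
  H_2: rank ker ∂_2 − rank ∂_3 = (10 − 10) − 0 = 0, and there is no ∂_3, so H_2 = 0.

As a check, the Euler characteristic is 6 − 15 + 10 = 1, which agrees with 1 − 0 + 0 = 1.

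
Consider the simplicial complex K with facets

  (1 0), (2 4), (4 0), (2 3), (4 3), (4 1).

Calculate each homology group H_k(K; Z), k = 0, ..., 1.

H_0 = Z,  H_1 = Z^2.

We work with the vertex ordering 0 < 1 < 2 < 3 < 4. The simplices of K, each written with vertices in increasing order, are:

  0-simplices (5): [0], [1], [2], [3], [4]
  1-simplices (6): [0,1], [0,4], [1,4], [2,3], [2,4], [3,4]

so the chain groups are C_0 ≅ Z^5, C_1 ≅ Z^6.

∂_1: C_1 → C_0 maps an edge to its endpoints' difference, ∂[p,q] = q − p. For instance
  ∂[2,4] = [4] − [2].
This gives a 5×6 integer matrix of rank 4; reducing to Smith normal form yields diagonal entries (1,1,1,1).

Now H_k = ker ∂_k / im ∂_{k+1}, so:

  H_0: rank C_0 − rank ∂_1 = 5 − 4 = 1, and the invariant factors of ∂_1 are all 1, so H_0 ≅ Z.
  H_1: rank ker ∂_1 − rank ∂_2 = (6 − 4) − 0 = 2, and there is no ∂_2, so H_1 ≅ Z^2.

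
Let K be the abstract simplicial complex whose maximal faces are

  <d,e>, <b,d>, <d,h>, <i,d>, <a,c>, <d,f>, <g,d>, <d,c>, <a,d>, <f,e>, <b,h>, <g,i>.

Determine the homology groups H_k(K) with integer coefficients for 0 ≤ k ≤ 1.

H_0 ≅ Z,  H_1 ≅ Z^4.

Order the vertices as a < b < c < d < e < f < g < h < i. Listing each simplex with vertices in this order, K has dimension 1 with simplices:

  0-simplices (9): a, b, c, d, e, f, g, h, i
  1-simplices (12): ac, ad, bd, bh, cd, de, df, dg, dh, di, ef, gi

Hence C_0 ≅ Z^9, C_1 ≅ Z^12.

∂_1: C_1 → C_0 maps an edge to its endpoints' difference, ∂[p,q] = q − p. For instance
  ∂dh = h − d.
The 9×12 boundary matrix has rank 8 and Smith normal form diag(1,1,1,1,1,1,1,1).

Reading off H_k = ker ∂_k / im ∂_{k+1}:

  H_0: rank C_0 − rank ∂_1 = 9 − 8 = 1, and the invariant factors of ∂_1 are all 1, so H_0 = Z.
  H_1: rank ker ∂_1 − rank ∂_2 = (12 − 8) − 0 = 4, and there is no ∂_2, so H_1 = Z^4.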